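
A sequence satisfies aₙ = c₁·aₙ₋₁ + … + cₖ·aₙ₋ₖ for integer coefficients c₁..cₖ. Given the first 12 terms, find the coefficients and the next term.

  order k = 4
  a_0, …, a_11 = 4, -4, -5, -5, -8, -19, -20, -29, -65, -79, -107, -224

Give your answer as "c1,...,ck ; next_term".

0,0,3,1 ; -302

  a_4 = 0·-5 + 0·-5 + 3·-4 + 1·4 = -8
  a_5 = 0·-8 + 0·-5 + 3·-5 + 1·-4 = -19
  a_6 = 0·-19 + 0·-8 + 3·-5 + 1·-5 = -20
  a_7 = 0·-20 + 0·-19 + 3·-8 + 1·-5 = -29
  a_8 = 0·-29 + 0·-20 + 3·-19 + 1·-8 = -65
  a_9 = 0·-65 + 0·-29 + 3·-20 + 1·-19 = -79
  a_10 = 0·-79 + 0·-65 + 3·-29 + 1·-20 = -107
  a_11 = 0·-107 + 0·-79 + 3·-65 + 1·-29 = -224
  a_12 = 0·-224 + 0·-107 + 3·-79 + 1·-65 = -302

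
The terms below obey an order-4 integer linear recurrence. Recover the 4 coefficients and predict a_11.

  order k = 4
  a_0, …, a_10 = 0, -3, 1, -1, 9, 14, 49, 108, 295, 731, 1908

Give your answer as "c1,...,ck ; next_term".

3,0,-4,3 ; 4868

  a_4 = 3·-1 + 0·1 + -4·-3 + 3·0 = 9
  a_5 = 3·9 + 0·-1 + -4·1 + 3·-3 = 14
  a_6 = 3·14 + 0·9 + -4·-1 + 3·1 = 49
  a_7 = 3·49 + 0·14 + -4·9 + 3·-1 = 108
  a_8 = 3·108 + 0·49 + -4·14 + 3·9 = 295
  a_9 = 3·295 + 0·108 + -4·49 + 3·14 = 731
  a_10 = 3·731 + 0·295 + -4·108 + 3·49 = 1908
  a_11 = 3·1908 + 0·731 + -4·295 + 3·108 = 4868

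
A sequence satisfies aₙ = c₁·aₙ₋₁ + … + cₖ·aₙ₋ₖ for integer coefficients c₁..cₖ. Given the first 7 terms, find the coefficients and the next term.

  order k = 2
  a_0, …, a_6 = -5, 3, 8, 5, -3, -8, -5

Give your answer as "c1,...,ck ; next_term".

1,-1 ; 3

  a_2 = 1·3 + -1·-5 = 8
  a_3 = 1·8 + -1·3 = 5
  a_4 = 1·5 + -1·8 = -3
  a_5 = 1·-3 + -1·5 = -8
  a_6 = 1·-8 + -1·-3 = -5
  a_7 = 1·-5 + -1·-8 = 3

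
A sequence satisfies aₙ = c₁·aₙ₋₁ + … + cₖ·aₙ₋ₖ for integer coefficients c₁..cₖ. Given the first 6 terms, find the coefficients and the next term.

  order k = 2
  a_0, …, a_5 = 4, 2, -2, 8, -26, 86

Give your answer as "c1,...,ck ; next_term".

-3,1 ; -284

  a_2 = -3·2 + 1·4 = -2
  a_3 = -3·-2 + 1·2 = 8
  a_4 = -3·8 + 1·-2 = -26
  a_5 = -3·-26 + 1·8 = 86
  a_6 = -3·86 + 1·-26 = -284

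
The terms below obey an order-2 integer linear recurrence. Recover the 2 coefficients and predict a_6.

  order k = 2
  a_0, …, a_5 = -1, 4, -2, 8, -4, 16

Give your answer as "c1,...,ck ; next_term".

  a_2 = 0·4 + 2·-1 = -2
  a_3 = 0·-2 + 2·4 = 8
  a_4 = 0·8 + 2·-2 = -4
  a_5 = 0·-4 + 2·8 = 16
  a_6 = 0·16 + 2·-4 = -8

0,2 ; -8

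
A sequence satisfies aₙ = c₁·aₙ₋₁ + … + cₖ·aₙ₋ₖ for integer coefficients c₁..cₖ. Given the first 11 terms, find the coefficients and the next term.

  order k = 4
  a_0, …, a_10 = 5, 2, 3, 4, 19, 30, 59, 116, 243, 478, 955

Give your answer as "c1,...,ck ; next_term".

1,1,1,2 ; 1908

  a_4 = 1·4 + 1·3 + 1·2 + 2·5 = 19
  a_5 = 1·19 + 1·4 + 1·3 + 2·2 = 30
  a_6 = 1·30 + 1·19 + 1·4 + 2·3 = 59
  a_7 = 1·59 + 1·30 + 1·19 + 2·4 = 116
  a_8 = 1·116 + 1·59 + 1·30 + 2·19 = 243
  a_9 = 1·243 + 1·116 + 1·59 + 2·30 = 478
  a_10 = 1·478 + 1·243 + 1·116 + 2·59 = 955
  a_11 = 1·955 + 1·478 + 1·243 + 2·116 = 1908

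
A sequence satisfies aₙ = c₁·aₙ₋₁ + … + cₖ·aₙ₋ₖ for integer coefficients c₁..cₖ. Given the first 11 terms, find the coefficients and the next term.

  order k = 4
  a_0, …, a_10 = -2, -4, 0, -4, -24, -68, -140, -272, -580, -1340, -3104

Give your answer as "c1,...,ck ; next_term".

3,-3,2,2 ; -6996

  a_4 = 3·-4 + -3·0 + 2·-4 + 2·-2 = -24
  a_5 = 3·-24 + -3·-4 + 2·0 + 2·-4 = -68
  a_6 = 3·-68 + -3·-24 + 2·-4 + 2·0 = -140
  a_7 = 3·-140 + -3·-68 + 2·-24 + 2·-4 = -272
  a_8 = 3·-272 + -3·-140 + 2·-68 + 2·-24 = -580
  a_9 = 3·-580 + -3·-272 + 2·-140 + 2·-68 = -1340
  a_10 = 3·-1340 + -3·-580 + 2·-272 + 2·-140 = -3104
  a_11 = 3·-3104 + -3·-1340 + 2·-580 + 2·-272 = -6996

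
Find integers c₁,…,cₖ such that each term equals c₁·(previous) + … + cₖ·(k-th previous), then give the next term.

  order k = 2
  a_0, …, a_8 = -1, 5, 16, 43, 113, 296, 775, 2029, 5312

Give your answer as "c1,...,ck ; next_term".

  a_2 = 3·5 + -1·-1 = 16
  a_3 = 3·16 + -1·5 = 43
  a_4 = 3·43 + -1·16 = 113
  a_5 = 3·113 + -1·43 = 296
  a_6 = 3·296 + -1·113 = 775
  a_7 = 3·775 + -1·296 = 2029
  a_8 = 3·2029 + -1·775 = 5312
  a_9 = 3·5312 + -1·2029 = 13907

3,-1 ; 13907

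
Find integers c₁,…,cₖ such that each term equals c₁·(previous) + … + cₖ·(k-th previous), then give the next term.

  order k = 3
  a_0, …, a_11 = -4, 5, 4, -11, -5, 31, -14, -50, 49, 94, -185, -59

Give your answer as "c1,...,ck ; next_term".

  a_3 = -2·4 + -3·5 + -3·-4 = -11
  a_4 = -2·-11 + -3·4 + -3·5 = -5
  a_5 = -2·-5 + -3·-11 + -3·4 = 31
  a_6 = -2·31 + -3·-5 + -3·-11 = -14
  a_7 = -2·-14 + -3·31 + -3·-5 = -50
  a_8 = -2·-50 + -3·-14 + -3·31 = 49
  a_9 = -2·49 + -3·-50 + -3·-14 = 94
  a_10 = -2·94 + -3·49 + -3·-50 = -185
  a_11 = -2·-185 + -3·94 + -3·49 = -59
  a_12 = -2·-59 + -3·-185 + -3·94 = 391

-2,-3,-3 ; 391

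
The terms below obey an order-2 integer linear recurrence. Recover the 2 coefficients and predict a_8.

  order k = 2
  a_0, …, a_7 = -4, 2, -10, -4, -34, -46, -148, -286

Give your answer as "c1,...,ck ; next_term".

1,3 ; -730

  a_2 = 1·2 + 3·-4 = -10
  a_3 = 1·-10 + 3·2 = -4
  a_4 = 1·-4 + 3·-10 = -34
  a_5 = 1·-34 + 3·-4 = -46
  a_6 = 1·-46 + 3·-34 = -148
  a_7 = 1·-148 + 3·-46 = -286
  a_8 = 1·-286 + 3·-148 = -730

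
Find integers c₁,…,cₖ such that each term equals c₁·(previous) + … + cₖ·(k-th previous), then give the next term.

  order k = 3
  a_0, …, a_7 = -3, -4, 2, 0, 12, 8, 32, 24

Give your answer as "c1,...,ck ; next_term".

  a_3 = 1·2 + 2·-4 + -2·-3 = 0
  a_4 = 1·0 + 2·2 + -2·-4 = 12
  a_5 = 1·12 + 2·0 + -2·2 = 8
  a_6 = 1·8 + 2·12 + -2·0 = 32
  a_7 = 1·32 + 2·8 + -2·12 = 24
  a_8 = 1·24 + 2·32 + -2·8 = 72

1,2,-2 ; 72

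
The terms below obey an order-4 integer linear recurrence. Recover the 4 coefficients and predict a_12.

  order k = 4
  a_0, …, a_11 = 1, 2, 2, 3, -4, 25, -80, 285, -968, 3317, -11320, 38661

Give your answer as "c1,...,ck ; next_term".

-4,-1,4,2 ; -131992

  a_4 = -4·3 + -1·2 + 4·2 + 2·1 = -4
  a_5 = -4·-4 + -1·3 + 4·2 + 2·2 = 25
  a_6 = -4·25 + -1·-4 + 4·3 + 2·2 = -80
  a_7 = -4·-80 + -1·25 + 4·-4 + 2·3 = 285
  a_8 = -4·285 + -1·-80 + 4·25 + 2·-4 = -968
  a_9 = -4·-968 + -1·285 + 4·-80 + 2·25 = 3317
  a_10 = -4·3317 + -1·-968 + 4·285 + 2·-80 = -11320
  a_11 = -4·-11320 + -1·3317 + 4·-968 + 2·285 = 38661
  a_12 = -4·38661 + -1·-11320 + 4·3317 + 2·-968 = -131992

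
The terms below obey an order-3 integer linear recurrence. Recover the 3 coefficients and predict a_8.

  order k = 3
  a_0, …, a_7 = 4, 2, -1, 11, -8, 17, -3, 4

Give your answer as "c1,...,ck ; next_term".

-1,1,2 ; 27

  a_3 = -1·-1 + 1·2 + 2·4 = 11
  a_4 = -1·11 + 1·-1 + 2·2 = -8
  a_5 = -1·-8 + 1·11 + 2·-1 = 17
  a_6 = -1·17 + 1·-8 + 2·11 = -3
  a_7 = -1·-3 + 1·17 + 2·-8 = 4
  a_8 = -1·4 + 1·-3 + 2·17 = 27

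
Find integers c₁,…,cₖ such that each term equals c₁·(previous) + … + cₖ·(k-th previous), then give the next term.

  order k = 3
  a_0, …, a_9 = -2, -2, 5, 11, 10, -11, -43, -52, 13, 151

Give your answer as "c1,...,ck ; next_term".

  a_3 = 1·5 + -1·-2 + -2·-2 = 11
  a_4 = 1·11 + -1·5 + -2·-2 = 10
  a_5 = 1·10 + -1·11 + -2·5 = -11
  a_6 = 1·-11 + -1·10 + -2·11 = -43
  a_7 = 1·-43 + -1·-11 + -2·10 = -52
  a_8 = 1·-52 + -1·-43 + -2·-11 = 13
  a_9 = 1·13 + -1·-52 + -2·-43 = 151
  a_10 = 1·151 + -1·13 + -2·-52 = 242

1,-1,-2 ; 242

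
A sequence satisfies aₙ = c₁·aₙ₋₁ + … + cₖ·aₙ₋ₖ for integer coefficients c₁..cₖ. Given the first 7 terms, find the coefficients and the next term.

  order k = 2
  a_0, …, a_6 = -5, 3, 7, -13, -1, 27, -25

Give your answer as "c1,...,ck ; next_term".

-1,-2 ; -29

  a_2 = -1·3 + -2·-5 = 7
  a_3 = -1·7 + -2·3 = -13
  a_4 = -1·-13 + -2·7 = -1
  a_5 = -1·-1 + -2·-13 = 27
  a_6 = -1·27 + -2·-1 = -25
  a_7 = -1·-25 + -2·27 = -29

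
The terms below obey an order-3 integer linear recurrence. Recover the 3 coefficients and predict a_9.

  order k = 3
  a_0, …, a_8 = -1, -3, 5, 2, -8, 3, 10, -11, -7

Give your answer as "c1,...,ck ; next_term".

  a_3 = 0·5 + -1·-3 + 1·-1 = 2
  a_4 = 0·2 + -1·5 + 1·-3 = -8
  a_5 = 0·-8 + -1·2 + 1·5 = 3
  a_6 = 0·3 + -1·-8 + 1·2 = 10
  a_7 = 0·10 + -1·3 + 1·-8 = -11
  a_8 = 0·-11 + -1·10 + 1·3 = -7
  a_9 = 0·-7 + -1·-11 + 1·10 = 21

0,-1,1 ; 21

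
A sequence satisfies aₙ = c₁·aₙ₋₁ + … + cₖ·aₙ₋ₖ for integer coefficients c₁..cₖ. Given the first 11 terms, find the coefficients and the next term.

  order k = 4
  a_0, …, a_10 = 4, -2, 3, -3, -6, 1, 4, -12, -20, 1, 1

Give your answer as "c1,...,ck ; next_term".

  a_4 = 1·-3 + -1·3 + 2·-2 + 1·4 = -6
  a_5 = 1·-6 + -1·-3 + 2·3 + 1·-2 = 1
  a_6 = 1·1 + -1·-6 + 2·-3 + 1·3 = 4
  a_7 = 1·4 + -1·1 + 2·-6 + 1·-3 = -12
  a_8 = 1·-12 + -1·4 + 2·1 + 1·-6 = -20
  a_9 = 1·-20 + -1·-12 + 2·4 + 1·1 = 1
  a_10 = 1·1 + -1·-20 + 2·-12 + 1·4 = 1
  a_11 = 1·1 + -1·1 + 2·-20 + 1·-12 = -52

1,-1,2,1 ; -52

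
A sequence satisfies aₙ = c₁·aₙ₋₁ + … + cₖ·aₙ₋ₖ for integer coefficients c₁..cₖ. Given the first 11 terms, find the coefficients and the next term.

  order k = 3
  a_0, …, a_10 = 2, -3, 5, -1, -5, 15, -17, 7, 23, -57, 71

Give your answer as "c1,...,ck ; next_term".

  a_3 = -1·5 + 0·-3 + 2·2 = -1
  a_4 = -1·-1 + 0·5 + 2·-3 = -5
  a_5 = -1·-5 + 0·-1 + 2·5 = 15
  a_6 = -1·15 + 0·-5 + 2·-1 = -17
  a_7 = -1·-17 + 0·15 + 2·-5 = 7
  a_8 = -1·7 + 0·-17 + 2·15 = 23
  a_9 = -1·23 + 0·7 + 2·-17 = -57
  a_10 = -1·-57 + 0·23 + 2·7 = 71
  a_11 = -1·71 + 0·-57 + 2·23 = -25

-1,0,2 ; -25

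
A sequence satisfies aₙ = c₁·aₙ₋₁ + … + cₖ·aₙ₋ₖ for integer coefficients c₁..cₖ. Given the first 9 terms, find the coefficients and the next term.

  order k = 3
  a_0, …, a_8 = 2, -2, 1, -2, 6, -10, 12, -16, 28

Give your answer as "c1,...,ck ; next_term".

  a_3 = -2·1 + -2·-2 + -2·2 = -2
  a_4 = -2·-2 + -2·1 + -2·-2 = 6
  a_5 = -2·6 + -2·-2 + -2·1 = -10
  a_6 = -2·-10 + -2·6 + -2·-2 = 12
  a_7 = -2·12 + -2·-10 + -2·6 = -16
  a_8 = -2·-16 + -2·12 + -2·-10 = 28
  a_9 = -2·28 + -2·-16 + -2·12 = -48

-2,-2,-2 ; -48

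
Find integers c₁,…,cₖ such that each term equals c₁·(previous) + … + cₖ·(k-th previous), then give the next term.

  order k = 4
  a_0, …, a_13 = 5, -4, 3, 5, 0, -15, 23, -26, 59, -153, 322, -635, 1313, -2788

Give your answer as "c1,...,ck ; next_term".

-2,-1,-2,1 ; 5855

  a_4 = -2·5 + -1·3 + -2·-4 + 1·5 = 0
  a_5 = -2·0 + -1·5 + -2·3 + 1·-4 = -15
  a_6 = -2·-15 + -1·0 + -2·5 + 1·3 = 23
  a_7 = -2·23 + -1·-15 + -2·0 + 1·5 = -26
  a_8 = -2·-26 + -1·23 + -2·-15 + 1·0 = 59
  a_9 = -2·59 + -1·-26 + -2·23 + 1·-15 = -153
  a_10 = -2·-153 + -1·59 + -2·-26 + 1·23 = 322
  a_11 = -2·322 + -1·-153 + -2·59 + 1·-26 = -635
  a_12 = -2·-635 + -1·322 + -2·-153 + 1·59 = 1313
  a_13 = -2·1313 + -1·-635 + -2·322 + 1·-153 = -2788
  a_14 = -2·-2788 + -1·1313 + -2·-635 + 1·322 = 5855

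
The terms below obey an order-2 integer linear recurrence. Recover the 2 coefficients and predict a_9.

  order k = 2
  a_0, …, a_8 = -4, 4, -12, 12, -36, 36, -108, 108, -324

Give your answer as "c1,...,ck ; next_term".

0,3 ; 324

  a_2 = 0·4 + 3·-4 = -12
  a_3 = 0·-12 + 3·4 = 12
  a_4 = 0·12 + 3·-12 = -36
  a_5 = 0·-36 + 3·12 = 36
  a_6 = 0·36 + 3·-36 = -108
  a_7 = 0·-108 + 3·36 = 108
  a_8 = 0·108 + 3·-108 = -324
  a_9 = 0·-324 + 3·108 = 324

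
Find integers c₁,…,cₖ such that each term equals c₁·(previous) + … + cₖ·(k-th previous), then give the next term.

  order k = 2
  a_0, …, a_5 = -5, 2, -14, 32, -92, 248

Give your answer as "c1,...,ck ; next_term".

-2,2 ; -680

  a_2 = -2·2 + 2·-5 = -14
  a_3 = -2·-14 + 2·2 = 32
  a_4 = -2·32 + 2·-14 = -92
  a_5 = -2·-92 + 2·32 = 248
  a_6 = -2·248 + 2·-92 = -680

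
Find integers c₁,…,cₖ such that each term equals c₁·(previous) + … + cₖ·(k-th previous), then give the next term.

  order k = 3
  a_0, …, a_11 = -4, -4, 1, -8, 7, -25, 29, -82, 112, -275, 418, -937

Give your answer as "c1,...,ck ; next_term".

  a_3 = 0·1 + 3·-4 + -1·-4 = -8
  a_4 = 0·-8 + 3·1 + -1·-4 = 7
  a_5 = 0·7 + 3·-8 + -1·1 = -25
  a_6 = 0·-25 + 3·7 + -1·-8 = 29
  a_7 = 0·29 + 3·-25 + -1·7 = -82
  a_8 = 0·-82 + 3·29 + -1·-25 = 112
  a_9 = 0·112 + 3·-82 + -1·29 = -275
  a_10 = 0·-275 + 3·112 + -1·-82 = 418
  a_11 = 0·418 + 3·-275 + -1·112 = -937
  a_12 = 0·-937 + 3·418 + -1·-275 = 1529

0,3,-1 ; 1529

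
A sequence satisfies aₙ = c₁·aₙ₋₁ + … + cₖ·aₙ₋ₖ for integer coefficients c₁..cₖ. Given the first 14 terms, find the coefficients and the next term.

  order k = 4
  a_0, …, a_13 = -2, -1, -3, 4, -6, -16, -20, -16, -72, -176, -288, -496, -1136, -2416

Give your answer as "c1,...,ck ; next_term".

  a_4 = 1·4 + 0·-3 + 2·-1 + 4·-2 = -6
  a_5 = 1·-6 + 0·4 + 2·-3 + 4·-1 = -16
  a_6 = 1·-16 + 0·-6 + 2·4 + 4·-3 = -20
  a_7 = 1·-20 + 0·-16 + 2·-6 + 4·4 = -16
  a_8 = 1·-16 + 0·-20 + 2·-16 + 4·-6 = -72
  a_9 = 1·-72 + 0·-16 + 2·-20 + 4·-16 = -176
  a_10 = 1·-176 + 0·-72 + 2·-16 + 4·-20 = -288
  a_11 = 1·-288 + 0·-176 + 2·-72 + 4·-16 = -496
  a_12 = 1·-496 + 0·-288 + 2·-176 + 4·-72 = -1136
  a_13 = 1·-1136 + 0·-496 + 2·-288 + 4·-176 = -2416
  a_14 = 1·-2416 + 0·-1136 + 2·-496 + 4·-288 = -4560

1,0,2,4 ; -4560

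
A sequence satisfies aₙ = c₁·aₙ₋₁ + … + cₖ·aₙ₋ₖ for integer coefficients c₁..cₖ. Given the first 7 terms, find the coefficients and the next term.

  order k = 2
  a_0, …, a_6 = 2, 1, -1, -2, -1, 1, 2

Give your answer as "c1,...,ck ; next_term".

1,-1 ; 1

  a_2 = 1·1 + -1·2 = -1
  a_3 = 1·-1 + -1·1 = -2
  a_4 = 1·-2 + -1·-1 = -1
  a_5 = 1·-1 + -1·-2 = 1
  a_6 = 1·1 + -1·-1 = 2
  a_7 = 1·2 + -1·1 = 1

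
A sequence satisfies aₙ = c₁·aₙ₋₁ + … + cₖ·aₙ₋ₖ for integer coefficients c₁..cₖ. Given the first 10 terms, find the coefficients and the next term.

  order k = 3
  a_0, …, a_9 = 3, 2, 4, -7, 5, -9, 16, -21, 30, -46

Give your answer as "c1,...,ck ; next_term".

  a_3 = -1·4 + 0·2 + -1·3 = -7
  a_4 = -1·-7 + 0·4 + -1·2 = 5
  a_5 = -1·5 + 0·-7 + -1·4 = -9
  a_6 = -1·-9 + 0·5 + -1·-7 = 16
  a_7 = -1·16 + 0·-9 + -1·5 = -21
  a_8 = -1·-21 + 0·16 + -1·-9 = 30
  a_9 = -1·30 + 0·-21 + -1·16 = -46
  a_10 = -1·-46 + 0·30 + -1·-21 = 67

-1,0,-1 ; 67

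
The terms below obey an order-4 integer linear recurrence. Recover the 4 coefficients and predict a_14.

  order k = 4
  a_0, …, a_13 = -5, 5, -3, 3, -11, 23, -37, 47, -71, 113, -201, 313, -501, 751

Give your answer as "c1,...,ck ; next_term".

  a_4 = -1·3 + 1·-3 + 2·5 + 3·-5 = -11
  a_5 = -1·-11 + 1·3 + 2·-3 + 3·5 = 23
  a_6 = -1·23 + 1·-11 + 2·3 + 3·-3 = -37
  a_7 = -1·-37 + 1·23 + 2·-11 + 3·3 = 47
  a_8 = -1·47 + 1·-37 + 2·23 + 3·-11 = -71
  a_9 = -1·-71 + 1·47 + 2·-37 + 3·23 = 113
  a_10 = -1·113 + 1·-71 + 2·47 + 3·-37 = -201
  a_11 = -1·-201 + 1·113 + 2·-71 + 3·47 = 313
  a_12 = -1·313 + 1·-201 + 2·113 + 3·-71 = -501
  a_13 = -1·-501 + 1·313 + 2·-201 + 3·113 = 751
  a_14 = -1·751 + 1·-501 + 2·313 + 3·-201 = -1229

-1,1,2,3 ; -1229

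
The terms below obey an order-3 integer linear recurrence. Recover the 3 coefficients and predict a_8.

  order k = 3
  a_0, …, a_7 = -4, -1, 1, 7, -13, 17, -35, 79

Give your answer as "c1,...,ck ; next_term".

  a_3 = -2·1 + -1·-1 + -2·-4 = 7
  a_4 = -2·7 + -1·1 + -2·-1 = -13
  a_5 = -2·-13 + -1·7 + -2·1 = 17
  a_6 = -2·17 + -1·-13 + -2·7 = -35
  a_7 = -2·-35 + -1·17 + -2·-13 = 79
  a_8 = -2·79 + -1·-35 + -2·17 = -157

-2,-1,-2 ; -157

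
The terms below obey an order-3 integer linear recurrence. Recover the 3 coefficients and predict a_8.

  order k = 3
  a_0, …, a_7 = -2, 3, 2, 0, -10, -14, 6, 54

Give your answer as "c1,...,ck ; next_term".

1,-2,-2 ; 70

  a_3 = 1·2 + -2·3 + -2·-2 = 0
  a_4 = 1·0 + -2·2 + -2·3 = -10
  a_5 = 1·-10 + -2·0 + -2·2 = -14
  a_6 = 1·-14 + -2·-10 + -2·0 = 6
  a_7 = 1·6 + -2·-14 + -2·-10 = 54
  a_8 = 1·54 + -2·6 + -2·-14 = 70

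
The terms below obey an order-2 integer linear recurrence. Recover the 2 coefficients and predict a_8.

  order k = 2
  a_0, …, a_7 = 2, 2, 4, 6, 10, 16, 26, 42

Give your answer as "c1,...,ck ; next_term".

  a_2 = 1·2 + 1·2 = 4
  a_3 = 1·4 + 1·2 = 6
  a_4 = 1·6 + 1·4 = 10
  a_5 = 1·10 + 1·6 = 16
  a_6 = 1·16 + 1·10 = 26
  a_7 = 1·26 + 1·16 = 42
  a_8 = 1·42 + 1·26 = 68

1,1 ; 68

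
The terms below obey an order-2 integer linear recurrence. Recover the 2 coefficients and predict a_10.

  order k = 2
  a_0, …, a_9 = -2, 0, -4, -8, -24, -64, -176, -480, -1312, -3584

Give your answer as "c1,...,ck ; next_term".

  a_2 = 2·0 + 2·-2 = -4
  a_3 = 2·-4 + 2·0 = -8
  a_4 = 2·-8 + 2·-4 = -24
  a_5 = 2·-24 + 2·-8 = -64
  a_6 = 2·-64 + 2·-24 = -176
  a_7 = 2·-176 + 2·-64 = -480
  a_8 = 2·-480 + 2·-176 = -1312
  a_9 = 2·-1312 + 2·-480 = -3584
  a_10 = 2·-3584 + 2·-1312 = -9792

2,2 ; -9792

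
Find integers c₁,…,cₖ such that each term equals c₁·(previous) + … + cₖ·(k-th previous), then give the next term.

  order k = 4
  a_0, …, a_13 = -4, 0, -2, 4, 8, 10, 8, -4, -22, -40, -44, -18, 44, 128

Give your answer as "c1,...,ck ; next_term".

1,0,-1,-1 ; 190

  a_4 = 1·4 + 0·-2 + -1·0 + -1·-4 = 8
  a_5 = 1·8 + 0·4 + -1·-2 + -1·0 = 10
  a_6 = 1·10 + 0·8 + -1·4 + -1·-2 = 8
  a_7 = 1·8 + 0·10 + -1·8 + -1·4 = -4
  a_8 = 1·-4 + 0·8 + -1·10 + -1·8 = -22
  a_9 = 1·-22 + 0·-4 + -1·8 + -1·10 = -40
  a_10 = 1·-40 + 0·-22 + -1·-4 + -1·8 = -44
  a_11 = 1·-44 + 0·-40 + -1·-22 + -1·-4 = -18
  a_12 = 1·-18 + 0·-44 + -1·-40 + -1·-22 = 44
  a_13 = 1·44 + 0·-18 + -1·-44 + -1·-40 = 128
  a_14 = 1·128 + 0·44 + -1·-18 + -1·-44 = 190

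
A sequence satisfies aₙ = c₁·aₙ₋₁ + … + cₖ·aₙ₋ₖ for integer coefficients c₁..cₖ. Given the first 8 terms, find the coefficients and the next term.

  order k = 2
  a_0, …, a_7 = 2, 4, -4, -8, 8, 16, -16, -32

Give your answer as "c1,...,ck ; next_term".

  a_2 = 0·4 + -2·2 = -4
  a_3 = 0·-4 + -2·4 = -8
  a_4 = 0·-8 + -2·-4 = 8
  a_5 = 0·8 + -2·-8 = 16
  a_6 = 0·16 + -2·8 = -16
  a_7 = 0·-16 + -2·16 = -32
  a_8 = 0·-32 + -2·-16 = 32

0,-2 ; 32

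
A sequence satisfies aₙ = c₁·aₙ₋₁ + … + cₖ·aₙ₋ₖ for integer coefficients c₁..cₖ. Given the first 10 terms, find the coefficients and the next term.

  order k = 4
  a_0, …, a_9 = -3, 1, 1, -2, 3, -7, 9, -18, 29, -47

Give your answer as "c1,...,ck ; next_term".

  a_4 = 0·-2 + 2·1 + -2·1 + -1·-3 = 3
  a_5 = 0·3 + 2·-2 + -2·1 + -1·1 = -7
  a_6 = 0·-7 + 2·3 + -2·-2 + -1·1 = 9
  a_7 = 0·9 + 2·-7 + -2·3 + -1·-2 = -18
  a_8 = 0·-18 + 2·9 + -2·-7 + -1·3 = 29
  a_9 = 0·29 + 2·-18 + -2·9 + -1·-7 = -47
  a_10 = 0·-47 + 2·29 + -2·-18 + -1·9 = 85

0,2,-2,-1 ; 85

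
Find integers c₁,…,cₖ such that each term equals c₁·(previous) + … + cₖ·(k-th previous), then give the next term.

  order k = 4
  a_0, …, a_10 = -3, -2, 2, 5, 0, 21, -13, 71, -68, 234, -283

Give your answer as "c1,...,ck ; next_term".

  a_4 = -1·5 + 3·2 + 2·-2 + -1·-3 = 0
  a_5 = -1·0 + 3·5 + 2·2 + -1·-2 = 21
  a_6 = -1·21 + 3·0 + 2·5 + -1·2 = -13
  a_7 = -1·-13 + 3·21 + 2·0 + -1·5 = 71
  a_8 = -1·71 + 3·-13 + 2·21 + -1·0 = -68
  a_9 = -1·-68 + 3·71 + 2·-13 + -1·21 = 234
  a_10 = -1·234 + 3·-68 + 2·71 + -1·-13 = -283
  a_11 = -1·-283 + 3·234 + 2·-68 + -1·71 = 778

-1,3,2,-1 ; 778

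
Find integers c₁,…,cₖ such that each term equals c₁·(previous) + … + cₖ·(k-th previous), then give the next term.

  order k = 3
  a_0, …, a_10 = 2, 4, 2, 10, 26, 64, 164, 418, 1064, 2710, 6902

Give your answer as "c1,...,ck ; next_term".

  a_3 = 2·2 + 1·4 + 1·2 = 10
  a_4 = 2·10 + 1·2 + 1·4 = 26
  a_5 = 2·26 + 1·10 + 1·2 = 64
  a_6 = 2·64 + 1·26 + 1·10 = 164
  a_7 = 2·164 + 1·64 + 1·26 = 418
  a_8 = 2·418 + 1·164 + 1·64 = 1064
  a_9 = 2·1064 + 1·418 + 1·164 = 2710
  a_10 = 2·2710 + 1·1064 + 1·418 = 6902
  a_11 = 2·6902 + 1·2710 + 1·1064 = 17578

2,1,1 ; 17578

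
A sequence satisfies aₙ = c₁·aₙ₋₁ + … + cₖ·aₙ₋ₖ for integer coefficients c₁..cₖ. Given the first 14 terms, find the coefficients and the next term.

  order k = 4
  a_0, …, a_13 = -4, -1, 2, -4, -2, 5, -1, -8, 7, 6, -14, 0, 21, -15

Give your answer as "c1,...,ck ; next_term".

-1,-1,0,1 ; -20

  a_4 = -1·-4 + -1·2 + 0·-1 + 1·-4 = -2
  a_5 = -1·-2 + -1·-4 + 0·2 + 1·-1 = 5
  a_6 = -1·5 + -1·-2 + 0·-4 + 1·2 = -1
  a_7 = -1·-1 + -1·5 + 0·-2 + 1·-4 = -8
  a_8 = -1·-8 + -1·-1 + 0·5 + 1·-2 = 7
  a_9 = -1·7 + -1·-8 + 0·-1 + 1·5 = 6
  a_10 = -1·6 + -1·7 + 0·-8 + 1·-1 = -14
  a_11 = -1·-14 + -1·6 + 0·7 + 1·-8 = 0
  a_12 = -1·0 + -1·-14 + 0·6 + 1·7 = 21
  a_13 = -1·21 + -1·0 + 0·-14 + 1·6 = -15
  a_14 = -1·-15 + -1·21 + 0·0 + 1·-14 = -20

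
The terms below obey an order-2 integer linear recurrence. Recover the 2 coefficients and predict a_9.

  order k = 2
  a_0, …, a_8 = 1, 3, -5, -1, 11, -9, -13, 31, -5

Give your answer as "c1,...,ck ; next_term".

-1,-2 ; -57

  a_2 = -1·3 + -2·1 = -5
  a_3 = -1·-5 + -2·3 = -1
  a_4 = -1·-1 + -2·-5 = 11
  a_5 = -1·11 + -2·-1 = -9
  a_6 = -1·-9 + -2·11 = -13
  a_7 = -1·-13 + -2·-9 = 31
  a_8 = -1·31 + -2·-13 = -5
  a_9 = -1·-5 + -2·31 = -57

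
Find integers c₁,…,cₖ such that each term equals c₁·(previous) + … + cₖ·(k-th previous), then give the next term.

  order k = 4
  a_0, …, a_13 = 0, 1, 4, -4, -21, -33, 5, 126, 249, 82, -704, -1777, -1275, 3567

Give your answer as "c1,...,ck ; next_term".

2,-3,-1,1 ; 12032

  a_4 = 2·-4 + -3·4 + -1·1 + 1·0 = -21
  a_5 = 2·-21 + -3·-4 + -1·4 + 1·1 = -33
  a_6 = 2·-33 + -3·-21 + -1·-4 + 1·4 = 5
  a_7 = 2·5 + -3·-33 + -1·-21 + 1·-4 = 126
  a_8 = 2·126 + -3·5 + -1·-33 + 1·-21 = 249
  a_9 = 2·249 + -3·126 + -1·5 + 1·-33 = 82
  a_10 = 2·82 + -3·249 + -1·126 + 1·5 = -704
  a_11 = 2·-704 + -3·82 + -1·249 + 1·126 = -1777
  a_12 = 2·-1777 + -3·-704 + -1·82 + 1·249 = -1275
  a_13 = 2·-1275 + -3·-1777 + -1·-704 + 1·82 = 3567
  a_14 = 2·3567 + -3·-1275 + -1·-1777 + 1·-704 = 12032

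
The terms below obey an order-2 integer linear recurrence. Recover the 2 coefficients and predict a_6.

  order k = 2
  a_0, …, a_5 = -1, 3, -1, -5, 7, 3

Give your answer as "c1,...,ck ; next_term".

  a_2 = -1·3 + -2·-1 = -1
  a_3 = -1·-1 + -2·3 = -5
  a_4 = -1·-5 + -2·-1 = 7
  a_5 = -1·7 + -2·-5 = 3
  a_6 = -1·3 + -2·7 = -17

-1,-2 ; -17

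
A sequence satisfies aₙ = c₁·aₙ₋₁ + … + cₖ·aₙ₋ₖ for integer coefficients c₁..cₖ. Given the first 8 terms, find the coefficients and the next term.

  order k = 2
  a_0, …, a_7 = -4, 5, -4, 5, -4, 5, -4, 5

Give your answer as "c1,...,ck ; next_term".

0,1 ; -4

  a_2 = 0·5 + 1·-4 = -4
  a_3 = 0·-4 + 1·5 = 5
  a_4 = 0·5 + 1·-4 = -4
  a_5 = 0·-4 + 1·5 = 5
  a_6 = 0·5 + 1·-4 = -4
  a_7 = 0·-4 + 1·5 = 5
  a_8 = 0·5 + 1·-4 = -4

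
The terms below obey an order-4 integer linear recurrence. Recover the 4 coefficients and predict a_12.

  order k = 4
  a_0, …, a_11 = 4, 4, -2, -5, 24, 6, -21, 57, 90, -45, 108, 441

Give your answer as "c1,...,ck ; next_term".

  a_4 = 0·-5 + 0·-2 + 3·4 + 3·4 = 24
  a_5 = 0·24 + 0·-5 + 3·-2 + 3·4 = 6
  a_6 = 0·6 + 0·24 + 3·-5 + 3·-2 = -21
  a_7 = 0·-21 + 0·6 + 3·24 + 3·-5 = 57
  a_8 = 0·57 + 0·-21 + 3·6 + 3·24 = 90
  a_9 = 0·90 + 0·57 + 3·-21 + 3·6 = -45
  a_10 = 0·-45 + 0·90 + 3·57 + 3·-21 = 108
  a_11 = 0·108 + 0·-45 + 3·90 + 3·57 = 441
  a_12 = 0·441 + 0·108 + 3·-45 + 3·90 = 135

0,0,3,3 ; 135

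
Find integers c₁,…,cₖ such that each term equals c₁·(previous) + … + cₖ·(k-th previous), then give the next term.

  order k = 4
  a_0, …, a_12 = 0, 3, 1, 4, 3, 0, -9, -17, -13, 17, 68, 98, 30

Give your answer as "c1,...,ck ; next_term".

  a_4 = 2·4 + -2·1 + -1·3 + 1·0 = 3
  a_5 = 2·3 + -2·4 + -1·1 + 1·3 = 0
  a_6 = 2·0 + -2·3 + -1·4 + 1·1 = -9
  a_7 = 2·-9 + -2·0 + -1·3 + 1·4 = -17
  a_8 = 2·-17 + -2·-9 + -1·0 + 1·3 = -13
  a_9 = 2·-13 + -2·-17 + -1·-9 + 1·0 = 17
  a_10 = 2·17 + -2·-13 + -1·-17 + 1·-9 = 68
  a_11 = 2·68 + -2·17 + -1·-13 + 1·-17 = 98
  a_12 = 2·98 + -2·68 + -1·17 + 1·-13 = 30
  a_13 = 2·30 + -2·98 + -1·68 + 1·17 = -187

2,-2,-1,1 ; -187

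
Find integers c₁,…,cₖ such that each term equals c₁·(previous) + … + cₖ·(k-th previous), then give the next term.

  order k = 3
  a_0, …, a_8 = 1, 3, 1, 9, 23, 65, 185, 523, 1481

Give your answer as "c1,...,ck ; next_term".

2,2,1 ; 4193

  a_3 = 2·1 + 2·3 + 1·1 = 9
  a_4 = 2·9 + 2·1 + 1·3 = 23
  a_5 = 2·23 + 2·9 + 1·1 = 65
  a_6 = 2·65 + 2·23 + 1·9 = 185
  a_7 = 2·185 + 2·65 + 1·23 = 523
  a_8 = 2·523 + 2·185 + 1·65 = 1481
  a_9 = 2·1481 + 2·523 + 1·185 = 4193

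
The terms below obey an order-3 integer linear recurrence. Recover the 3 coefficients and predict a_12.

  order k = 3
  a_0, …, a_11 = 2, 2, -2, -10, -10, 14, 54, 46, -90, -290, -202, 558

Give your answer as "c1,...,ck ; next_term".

  a_3 = 1·-2 + -2·2 + -2·2 = -10
  a_4 = 1·-10 + -2·-2 + -2·2 = -10
  a_5 = 1·-10 + -2·-10 + -2·-2 = 14
  a_6 = 1·14 + -2·-10 + -2·-10 = 54
  a_7 = 1·54 + -2·14 + -2·-10 = 46
  a_8 = 1·46 + -2·54 + -2·14 = -90
  a_9 = 1·-90 + -2·46 + -2·54 = -290
  a_10 = 1·-290 + -2·-90 + -2·46 = -202
  a_11 = 1·-202 + -2·-290 + -2·-90 = 558
  a_12 = 1·558 + -2·-202 + -2·-290 = 1542

1,-2,-2 ; 1542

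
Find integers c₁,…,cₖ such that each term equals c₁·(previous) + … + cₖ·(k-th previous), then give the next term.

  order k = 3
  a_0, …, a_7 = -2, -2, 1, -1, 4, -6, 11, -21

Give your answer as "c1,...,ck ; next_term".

-1,1,-1 ; 38

  a_3 = -1·1 + 1·-2 + -1·-2 = -1
  a_4 = -1·-1 + 1·1 + -1·-2 = 4
  a_5 = -1·4 + 1·-1 + -1·1 = -6
  a_6 = -1·-6 + 1·4 + -1·-1 = 11
  a_7 = -1·11 + 1·-6 + -1·4 = -21
  a_8 = -1·-21 + 1·11 + -1·-6 = 38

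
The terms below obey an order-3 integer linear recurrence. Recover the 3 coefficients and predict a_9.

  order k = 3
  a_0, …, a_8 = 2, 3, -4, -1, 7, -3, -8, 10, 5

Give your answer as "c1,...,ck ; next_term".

0,-1,1 ; -18

  a_3 = 0·-4 + -1·3 + 1·2 = -1
  a_4 = 0·-1 + -1·-4 + 1·3 = 7
  a_5 = 0·7 + -1·-1 + 1·-4 = -3
  a_6 = 0·-3 + -1·7 + 1·-1 = -8
  a_7 = 0·-8 + -1·-3 + 1·7 = 10
  a_8 = 0·10 + -1·-8 + 1·-3 = 5
  a_9 = 0·5 + -1·10 + 1·-8 = -18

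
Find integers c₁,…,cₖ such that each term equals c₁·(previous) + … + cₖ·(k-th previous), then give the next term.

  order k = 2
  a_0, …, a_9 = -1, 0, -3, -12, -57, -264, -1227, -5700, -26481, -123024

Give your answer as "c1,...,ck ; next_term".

  a_2 = 4·0 + 3·-1 = -3
  a_3 = 4·-3 + 3·0 = -12
  a_4 = 4·-12 + 3·-3 = -57
  a_5 = 4·-57 + 3·-12 = -264
  a_6 = 4·-264 + 3·-57 = -1227
  a_7 = 4·-1227 + 3·-264 = -5700
  a_8 = 4·-5700 + 3·-1227 = -26481
  a_9 = 4·-26481 + 3·-5700 = -123024
  a_10 = 4·-123024 + 3·-26481 = -571539

4,3 ; -571539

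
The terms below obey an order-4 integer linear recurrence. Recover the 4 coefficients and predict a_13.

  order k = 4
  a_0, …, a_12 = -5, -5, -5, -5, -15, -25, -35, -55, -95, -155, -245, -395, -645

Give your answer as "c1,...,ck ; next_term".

  a_4 = 1·-5 + 0·-5 + 1·-5 + 1·-5 = -15
  a_5 = 1·-15 + 0·-5 + 1·-5 + 1·-5 = -25
  a_6 = 1·-25 + 0·-15 + 1·-5 + 1·-5 = -35
  a_7 = 1·-35 + 0·-25 + 1·-15 + 1·-5 = -55
  a_8 = 1·-55 + 0·-35 + 1·-25 + 1·-15 = -95
  a_9 = 1·-95 + 0·-55 + 1·-35 + 1·-25 = -155
  a_10 = 1·-155 + 0·-95 + 1·-55 + 1·-35 = -245
  a_11 = 1·-245 + 0·-155 + 1·-95 + 1·-55 = -395
  a_12 = 1·-395 + 0·-245 + 1·-155 + 1·-95 = -645
  a_13 = 1·-645 + 0·-395 + 1·-245 + 1·-155 = -1045

1,0,1,1 ; -1045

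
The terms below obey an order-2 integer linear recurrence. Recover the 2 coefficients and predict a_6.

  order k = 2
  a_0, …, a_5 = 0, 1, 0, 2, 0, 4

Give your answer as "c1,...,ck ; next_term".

  a_2 = 0·1 + 2·0 = 0
  a_3 = 0·0 + 2·1 = 2
  a_4 = 0·2 + 2·0 = 0
  a_5 = 0·0 + 2·2 = 4
  a_6 = 0·4 + 2·0 = 0

0,2 ; 0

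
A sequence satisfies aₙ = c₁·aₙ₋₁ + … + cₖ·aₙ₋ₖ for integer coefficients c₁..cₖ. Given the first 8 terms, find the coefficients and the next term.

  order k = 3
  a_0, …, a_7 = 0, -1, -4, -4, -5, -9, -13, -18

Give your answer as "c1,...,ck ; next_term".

  a_3 = 1·-4 + 0·-1 + 1·0 = -4
  a_4 = 1·-4 + 0·-4 + 1·-1 = -5
  a_5 = 1·-5 + 0·-4 + 1·-4 = -9
  a_6 = 1·-9 + 0·-5 + 1·-4 = -13
  a_7 = 1·-13 + 0·-9 + 1·-5 = -18
  a_8 = 1·-18 + 0·-13 + 1·-9 = -27

1,0,1 ; -27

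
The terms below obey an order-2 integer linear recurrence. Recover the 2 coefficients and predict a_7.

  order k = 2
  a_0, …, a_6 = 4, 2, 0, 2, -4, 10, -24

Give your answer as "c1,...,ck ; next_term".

-2,1 ; 58

  a_2 = -2·2 + 1·4 = 0
  a_3 = -2·0 + 1·2 = 2
  a_4 = -2·2 + 1·0 = -4
  a_5 = -2·-4 + 1·2 = 10
  a_6 = -2·10 + 1·-4 = -24
  a_7 = -2·-24 + 1·10 = 58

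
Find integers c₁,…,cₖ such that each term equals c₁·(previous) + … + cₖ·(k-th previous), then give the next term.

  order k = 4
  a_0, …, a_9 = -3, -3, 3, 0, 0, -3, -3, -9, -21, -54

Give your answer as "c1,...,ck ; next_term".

2,1,0,1 ; -132

  a_4 = 2·0 + 1·3 + 0·-3 + 1·-3 = 0
  a_5 = 2·0 + 1·0 + 0·3 + 1·-3 = -3
  a_6 = 2·-3 + 1·0 + 0·0 + 1·3 = -3
  a_7 = 2·-3 + 1·-3 + 0·0 + 1·0 = -9
  a_8 = 2·-9 + 1·-3 + 0·-3 + 1·0 = -21
  a_9 = 2·-21 + 1·-9 + 0·-3 + 1·-3 = -54
  a_10 = 2·-54 + 1·-21 + 0·-9 + 1·-3 = -132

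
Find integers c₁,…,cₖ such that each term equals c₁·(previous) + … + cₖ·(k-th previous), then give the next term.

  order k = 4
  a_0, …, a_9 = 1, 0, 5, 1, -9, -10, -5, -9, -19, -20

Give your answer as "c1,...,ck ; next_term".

  a_4 = 2·1 + -2·5 + 2·0 + -1·1 = -9
  a_5 = 2·-9 + -2·1 + 2·5 + -1·0 = -10
  a_6 = 2·-10 + -2·-9 + 2·1 + -1·5 = -5
  a_7 = 2·-5 + -2·-10 + 2·-9 + -1·1 = -9
  a_8 = 2·-9 + -2·-5 + 2·-10 + -1·-9 = -19
  a_9 = 2·-19 + -2·-9 + 2·-5 + -1·-10 = -20
  a_10 = 2·-20 + -2·-19 + 2·-9 + -1·-5 = -15

2,-2,2,-1 ; -15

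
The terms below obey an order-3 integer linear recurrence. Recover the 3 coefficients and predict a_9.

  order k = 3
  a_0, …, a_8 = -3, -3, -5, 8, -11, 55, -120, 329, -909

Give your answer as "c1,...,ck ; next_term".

-1,3,-4 ; 2376

  a_3 = -1·-5 + 3·-3 + -4·-3 = 8
  a_4 = -1·8 + 3·-5 + -4·-3 = -11
  a_5 = -1·-11 + 3·8 + -4·-5 = 55
  a_6 = -1·55 + 3·-11 + -4·8 = -120
  a_7 = -1·-120 + 3·55 + -4·-11 = 329
  a_8 = -1·329 + 3·-120 + -4·55 = -909
  a_9 = -1·-909 + 3·329 + -4·-120 = 2376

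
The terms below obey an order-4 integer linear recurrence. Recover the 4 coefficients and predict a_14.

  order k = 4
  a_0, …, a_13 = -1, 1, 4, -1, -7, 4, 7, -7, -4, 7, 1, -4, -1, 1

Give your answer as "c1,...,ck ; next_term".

-1,-2,-1,-1 ; 4

  a_4 = -1·-1 + -2·4 + -1·1 + -1·-1 = -7
  a_5 = -1·-7 + -2·-1 + -1·4 + -1·1 = 4
  a_6 = -1·4 + -2·-7 + -1·-1 + -1·4 = 7
  a_7 = -1·7 + -2·4 + -1·-7 + -1·-1 = -7
  a_8 = -1·-7 + -2·7 + -1·4 + -1·-7 = -4
  a_9 = -1·-4 + -2·-7 + -1·7 + -1·4 = 7
  a_10 = -1·7 + -2·-4 + -1·-7 + -1·7 = 1
  a_11 = -1·1 + -2·7 + -1·-4 + -1·-7 = -4
  a_12 = -1·-4 + -2·1 + -1·7 + -1·-4 = -1
  a_13 = -1·-1 + -2·-4 + -1·1 + -1·7 = 1
  a_14 = -1·1 + -2·-1 + -1·-4 + -1·1 = 4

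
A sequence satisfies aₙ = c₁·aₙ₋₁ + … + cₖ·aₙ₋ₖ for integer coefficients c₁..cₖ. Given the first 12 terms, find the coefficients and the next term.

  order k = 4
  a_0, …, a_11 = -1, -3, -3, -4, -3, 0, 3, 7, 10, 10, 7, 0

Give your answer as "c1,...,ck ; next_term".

1,0,0,-1 ; -10

  a_4 = 1·-4 + 0·-3 + 0·-3 + -1·-1 = -3
  a_5 = 1·-3 + 0·-4 + 0·-3 + -1·-3 = 0
  a_6 = 1·0 + 0·-3 + 0·-4 + -1·-3 = 3
  a_7 = 1·3 + 0·0 + 0·-3 + -1·-4 = 7
  a_8 = 1·7 + 0·3 + 0·0 + -1·-3 = 10
  a_9 = 1·10 + 0·7 + 0·3 + -1·0 = 10
  a_10 = 1·10 + 0·10 + 0·7 + -1·3 = 7
  a_11 = 1·7 + 0·10 + 0·10 + -1·7 = 0
  a_12 = 1·0 + 0·7 + 0·10 + -1·10 = -10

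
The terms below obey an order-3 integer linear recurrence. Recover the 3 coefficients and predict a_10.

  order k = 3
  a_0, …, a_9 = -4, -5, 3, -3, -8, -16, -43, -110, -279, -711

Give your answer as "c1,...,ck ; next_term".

2,1,1 ; -1811

  a_3 = 2·3 + 1·-5 + 1·-4 = -3
  a_4 = 2·-3 + 1·3 + 1·-5 = -8
  a_5 = 2·-8 + 1·-3 + 1·3 = -16
  a_6 = 2·-16 + 1·-8 + 1·-3 = -43
  a_7 = 2·-43 + 1·-16 + 1·-8 = -110
  a_8 = 2·-110 + 1·-43 + 1·-16 = -279
  a_9 = 2·-279 + 1·-110 + 1·-43 = -711
  a_10 = 2·-711 + 1·-279 + 1·-110 = -1811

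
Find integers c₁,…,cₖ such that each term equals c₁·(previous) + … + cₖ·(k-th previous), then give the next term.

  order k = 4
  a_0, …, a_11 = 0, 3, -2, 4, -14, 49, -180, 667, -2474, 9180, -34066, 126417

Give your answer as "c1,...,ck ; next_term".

-4,-1,0,-1 ; -469128

  a_4 = -4·4 + -1·-2 + 0·3 + -1·0 = -14
  a_5 = -4·-14 + -1·4 + 0·-2 + -1·3 = 49
  a_6 = -4·49 + -1·-14 + 0·4 + -1·-2 = -180
  a_7 = -4·-180 + -1·49 + 0·-14 + -1·4 = 667
  a_8 = -4·667 + -1·-180 + 0·49 + -1·-14 = -2474
  a_9 = -4·-2474 + -1·667 + 0·-180 + -1·49 = 9180
  a_10 = -4·9180 + -1·-2474 + 0·667 + -1·-180 = -34066
  a_11 = -4·-34066 + -1·9180 + 0·-2474 + -1·667 = 126417
  a_12 = -4·126417 + -1·-34066 + 0·9180 + -1·-2474 = -469128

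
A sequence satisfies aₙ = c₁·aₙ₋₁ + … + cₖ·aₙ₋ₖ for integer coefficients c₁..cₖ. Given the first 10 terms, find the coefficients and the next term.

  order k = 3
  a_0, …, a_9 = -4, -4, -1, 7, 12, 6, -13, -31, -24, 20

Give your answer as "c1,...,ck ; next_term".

  a_3 = 1·-1 + -1·-4 + -1·-4 = 7
  a_4 = 1·7 + -1·-1 + -1·-4 = 12
  a_5 = 1·12 + -1·7 + -1·-1 = 6
  a_6 = 1·6 + -1·12 + -1·7 = -13
  a_7 = 1·-13 + -1·6 + -1·12 = -31
  a_8 = 1·-31 + -1·-13 + -1·6 = -24
  a_9 = 1·-24 + -1·-31 + -1·-13 = 20
  a_10 = 1·20 + -1·-24 + -1·-31 = 75

1,-1,-1 ; 75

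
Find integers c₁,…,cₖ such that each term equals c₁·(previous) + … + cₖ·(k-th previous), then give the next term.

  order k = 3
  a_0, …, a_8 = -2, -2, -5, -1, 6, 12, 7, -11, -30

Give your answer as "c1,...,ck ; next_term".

1,-1,-1 ; -26

  a_3 = 1·-5 + -1·-2 + -1·-2 = -1
  a_4 = 1·-1 + -1·-5 + -1·-2 = 6
  a_5 = 1·6 + -1·-1 + -1·-5 = 12
  a_6 = 1·12 + -1·6 + -1·-1 = 7
  a_7 = 1·7 + -1·12 + -1·6 = -11
  a_8 = 1·-11 + -1·7 + -1·12 = -30
  a_9 = 1·-30 + -1·-11 + -1·7 = -26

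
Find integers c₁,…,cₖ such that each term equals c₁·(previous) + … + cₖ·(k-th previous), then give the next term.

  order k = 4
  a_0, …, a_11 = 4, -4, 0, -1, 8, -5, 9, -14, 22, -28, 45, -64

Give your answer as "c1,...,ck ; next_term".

  a_4 = 0·-1 + 1·0 + -1·-4 + 1·4 = 8
  a_5 = 0·8 + 1·-1 + -1·0 + 1·-4 = -5
  a_6 = 0·-5 + 1·8 + -1·-1 + 1·0 = 9
  a_7 = 0·9 + 1·-5 + -1·8 + 1·-1 = -14
  a_8 = 0·-14 + 1·9 + -1·-5 + 1·8 = 22
  a_9 = 0·22 + 1·-14 + -1·9 + 1·-5 = -28
  a_10 = 0·-28 + 1·22 + -1·-14 + 1·9 = 45
  a_11 = 0·45 + 1·-28 + -1·22 + 1·-14 = -64
  a_12 = 0·-64 + 1·45 + -1·-28 + 1·22 = 95

0,1,-1,1 ; 95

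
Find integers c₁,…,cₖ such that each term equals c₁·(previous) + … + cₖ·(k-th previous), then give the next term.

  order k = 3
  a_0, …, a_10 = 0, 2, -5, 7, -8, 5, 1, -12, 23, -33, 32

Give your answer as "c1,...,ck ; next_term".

-1,1,2 ; -19

  a_3 = -1·-5 + 1·2 + 2·0 = 7
  a_4 = -1·7 + 1·-5 + 2·2 = -8
  a_5 = -1·-8 + 1·7 + 2·-5 = 5
  a_6 = -1·5 + 1·-8 + 2·7 = 1
  a_7 = -1·1 + 1·5 + 2·-8 = -12
  a_8 = -1·-12 + 1·1 + 2·5 = 23
  a_9 = -1·23 + 1·-12 + 2·1 = -33
  a_10 = -1·-33 + 1·23 + 2·-12 = 32
  a_11 = -1·32 + 1·-33 + 2·23 = -19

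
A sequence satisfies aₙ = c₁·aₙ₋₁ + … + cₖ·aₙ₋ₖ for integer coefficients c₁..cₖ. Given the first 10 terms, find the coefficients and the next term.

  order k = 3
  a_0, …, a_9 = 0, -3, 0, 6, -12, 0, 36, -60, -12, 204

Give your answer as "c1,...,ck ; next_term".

-1,-2,2 ; -300

  a_3 = -1·0 + -2·-3 + 2·0 = 6
  a_4 = -1·6 + -2·0 + 2·-3 = -12
  a_5 = -1·-12 + -2·6 + 2·0 = 0
  a_6 = -1·0 + -2·-12 + 2·6 = 36
  a_7 = -1·36 + -2·0 + 2·-12 = -60
  a_8 = -1·-60 + -2·36 + 2·0 = -12
  a_9 = -1·-12 + -2·-60 + 2·36 = 204
  a_10 = -1·204 + -2·-12 + 2·-60 = -300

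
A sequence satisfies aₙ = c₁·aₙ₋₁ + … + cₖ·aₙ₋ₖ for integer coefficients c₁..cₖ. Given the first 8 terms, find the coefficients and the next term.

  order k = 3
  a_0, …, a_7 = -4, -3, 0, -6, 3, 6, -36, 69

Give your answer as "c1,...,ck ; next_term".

-2,-2,3 ; -48

  a_3 = -2·0 + -2·-3 + 3·-4 = -6
  a_4 = -2·-6 + -2·0 + 3·-3 = 3
  a_5 = -2·3 + -2·-6 + 3·0 = 6
  a_6 = -2·6 + -2·3 + 3·-6 = -36
  a_7 = -2·-36 + -2·6 + 3·3 = 69
  a_8 = -2·69 + -2·-36 + 3·6 = -48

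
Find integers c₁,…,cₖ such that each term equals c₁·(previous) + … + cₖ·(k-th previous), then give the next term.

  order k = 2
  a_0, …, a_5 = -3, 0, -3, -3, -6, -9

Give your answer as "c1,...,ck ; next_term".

1,1 ; -15

  a_2 = 1·0 + 1·-3 = -3
  a_3 = 1·-3 + 1·0 = -3
  a_4 = 1·-3 + 1·-3 = -6
  a_5 = 1·-6 + 1·-3 = -9
  a_6 = 1·-9 + 1·-6 = -15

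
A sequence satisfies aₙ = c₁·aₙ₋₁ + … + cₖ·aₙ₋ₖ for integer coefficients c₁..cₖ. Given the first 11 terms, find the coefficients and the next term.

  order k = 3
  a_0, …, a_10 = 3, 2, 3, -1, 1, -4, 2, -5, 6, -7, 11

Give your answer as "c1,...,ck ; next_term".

  a_3 = 0·3 + 1·2 + -1·3 = -1
  a_4 = 0·-1 + 1·3 + -1·2 = 1
  a_5 = 0·1 + 1·-1 + -1·3 = -4
  a_6 = 0·-4 + 1·1 + -1·-1 = 2
  a_7 = 0·2 + 1·-4 + -1·1 = -5
  a_8 = 0·-5 + 1·2 + -1·-4 = 6
  a_9 = 0·6 + 1·-5 + -1·2 = -7
  a_10 = 0·-7 + 1·6 + -1·-5 = 11
  a_11 = 0·11 + 1·-7 + -1·6 = -13

0,1,-1 ; -13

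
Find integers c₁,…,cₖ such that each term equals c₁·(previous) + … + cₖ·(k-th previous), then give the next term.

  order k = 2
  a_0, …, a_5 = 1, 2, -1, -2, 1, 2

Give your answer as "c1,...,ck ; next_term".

0,-1 ; -1

  a_2 = 0·2 + -1·1 = -1
  a_3 = 0·-1 + -1·2 = -2
  a_4 = 0·-2 + -1·-1 = 1
  a_5 = 0·1 + -1·-2 = 2
  a_6 = 0·2 + -1·1 = -1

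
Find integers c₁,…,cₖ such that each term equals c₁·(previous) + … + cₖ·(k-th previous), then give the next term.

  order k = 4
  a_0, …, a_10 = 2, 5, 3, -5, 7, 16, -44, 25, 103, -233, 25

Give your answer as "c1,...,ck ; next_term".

  a_4 = -2·-5 + -3·3 + 0·5 + 3·2 = 7
  a_5 = -2·7 + -3·-5 + 0·3 + 3·5 = 16
  a_6 = -2·16 + -3·7 + 0·-5 + 3·3 = -44
  a_7 = -2·-44 + -3·16 + 0·7 + 3·-5 = 25
  a_8 = -2·25 + -3·-44 + 0·16 + 3·7 = 103
  a_9 = -2·103 + -3·25 + 0·-44 + 3·16 = -233
  a_10 = -2·-233 + -3·103 + 0·25 + 3·-44 = 25
  a_11 = -2·25 + -3·-233 + 0·103 + 3·25 = 724

-2,-3,0,3 ; 724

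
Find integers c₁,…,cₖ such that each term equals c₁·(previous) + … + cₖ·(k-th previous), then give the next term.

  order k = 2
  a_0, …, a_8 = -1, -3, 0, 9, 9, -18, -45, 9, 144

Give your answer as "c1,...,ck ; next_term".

  a_2 = 1·-3 + -3·-1 = 0
  a_3 = 1·0 + -3·-3 = 9
  a_4 = 1·9 + -3·0 = 9
  a_5 = 1·9 + -3·9 = -18
  a_6 = 1·-18 + -3·9 = -45
  a_7 = 1·-45 + -3·-18 = 9
  a_8 = 1·9 + -3·-45 = 144
  a_9 = 1·144 + -3·9 = 117

1,-3 ; 117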